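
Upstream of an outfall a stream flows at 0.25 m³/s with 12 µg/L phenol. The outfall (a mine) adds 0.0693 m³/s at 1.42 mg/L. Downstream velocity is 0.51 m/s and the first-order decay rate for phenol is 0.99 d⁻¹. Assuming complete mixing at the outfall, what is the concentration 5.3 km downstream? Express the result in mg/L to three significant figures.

0.282 mg/L

12 µg/L = 0.012 mg/L.
After complete mixing, C₀ = (0.0693·1.42 + 0.25·0.012) / 0.3193 = 0.3176 mg/L.
Travel time t = 5300 m / 0.51 m/s = 1.039e+04 s = 0.1203 d.
C = 0.3176·exp(−0.99·0.1203) = 0.3176·0.8877 = 0.2819 mg/L.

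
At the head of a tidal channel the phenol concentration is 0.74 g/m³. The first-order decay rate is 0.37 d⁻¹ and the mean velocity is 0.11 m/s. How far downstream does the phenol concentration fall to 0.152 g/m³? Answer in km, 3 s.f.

From C = C₀·e^(−kt), t = ln(C₀/C)/k = ln(0.74/0.152)/0.37 = 1.583/0.37 = 4.278 d.
Distance = v·t = 0.11 m/s × 3.696e+05 s = 4.066e+04 m = 40.66 km.

40.7 km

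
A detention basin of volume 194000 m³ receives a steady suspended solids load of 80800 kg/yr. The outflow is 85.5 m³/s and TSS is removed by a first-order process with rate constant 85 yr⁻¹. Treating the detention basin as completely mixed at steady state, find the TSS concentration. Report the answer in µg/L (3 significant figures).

Outflow Q = 85.5 m³/s × 3.156e+07 s/yr = 2.698e+09 m³/yr.
Steady-state CSTR mass balance: W = Q·C + k·V·C, so C = W/(Q + kV).
Q + kV = 2.698e+09 + 85·194000 = 2.715e+09 m³/yr.
C = 80800/2.715e+09 = 2.976e-05 kg/m³ = 0.02976 mg/L = 29.76 µg/L.

29.8 µg/L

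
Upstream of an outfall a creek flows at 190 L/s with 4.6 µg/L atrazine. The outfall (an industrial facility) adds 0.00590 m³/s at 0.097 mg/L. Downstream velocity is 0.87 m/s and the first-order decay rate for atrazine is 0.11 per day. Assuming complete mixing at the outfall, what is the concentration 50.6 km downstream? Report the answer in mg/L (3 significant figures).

190 L/s = 0.19 m³/s.
4.6 µg/L = 0.0046 mg/L.
After complete mixing, C₀ = (0.0059·0.097 + 0.19·0.0046) / 0.1959 = 0.007383 mg/L.
Travel time t = 5.06e+04 m / 0.87 m/s = 5.816e+04 s = 0.6732 d.
C = 0.007383·exp(−0.11·0.6732) = 0.007383·0.9286 = 0.006856 mg/L.

0.00686 mg/L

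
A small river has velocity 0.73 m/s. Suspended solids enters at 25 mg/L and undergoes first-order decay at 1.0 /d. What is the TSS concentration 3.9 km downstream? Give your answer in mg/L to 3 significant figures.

Travel time t = 3.9 km / 0.73 m/s = 3900/0.73 = 5342 s = 0.06183 d.
First-order decay: C = 25·exp(−1.0·0.06183) = 25·0.94 = 23.5 mg/L.

23.5 mg/L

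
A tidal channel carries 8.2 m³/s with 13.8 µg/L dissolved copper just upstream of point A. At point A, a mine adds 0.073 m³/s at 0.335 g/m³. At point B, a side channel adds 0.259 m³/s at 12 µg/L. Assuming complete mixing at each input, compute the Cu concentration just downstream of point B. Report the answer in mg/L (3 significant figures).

13.8 µg/L = 0.0138 mg/L.
After input A: C = (8.2·0.0138 + 0.073·0.335) / 8.273 = 0.01663 mg/L.
12 µg/L = 0.012 mg/L.
After input B: C = (8.273·0.01663 + 0.259·0.012) / 8.532 = 0.01649 mg/L.

0.0165 mg/L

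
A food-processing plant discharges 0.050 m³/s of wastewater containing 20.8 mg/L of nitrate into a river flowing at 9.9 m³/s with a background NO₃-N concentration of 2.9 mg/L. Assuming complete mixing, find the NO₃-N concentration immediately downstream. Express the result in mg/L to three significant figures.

By mass balance at complete mixing, C = (0.05·20.8 + 9.9·2.9) / (0.05 + 9.9) = 29.75/9.95 = 2.99 mg/L.

2.99 mg/L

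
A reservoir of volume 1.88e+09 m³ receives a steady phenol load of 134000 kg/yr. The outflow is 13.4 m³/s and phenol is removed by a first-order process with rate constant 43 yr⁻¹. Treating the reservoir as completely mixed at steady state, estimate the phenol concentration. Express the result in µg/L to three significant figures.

1.65 µg/L

Outflow Q = 13.4 m³/s × 3.156e+07 s/yr = 4.229e+08 m³/yr.
Steady-state CSTR mass balance: W = Q·C + k·V·C, so C = W/(Q + kV).
Q + kV = 4.229e+08 + 43·1.88e+09 = 8.126e+10 m³/yr.
C = 134000/8.126e+10 = 1.649e-06 kg/m³ = 0.001649 mg/L = 1.649 µg/L.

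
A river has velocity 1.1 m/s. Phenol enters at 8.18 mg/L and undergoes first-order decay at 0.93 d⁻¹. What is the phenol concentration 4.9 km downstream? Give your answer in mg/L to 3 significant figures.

7.80 mg/L

Travel time t = 4.9 km / 1.1 m/s = 4900/1.1 = 4455 s = 0.05156 d.
First-order decay: C = 8.18·exp(−0.93·0.05156) = 8.18·0.9532 = 7.797 mg/L.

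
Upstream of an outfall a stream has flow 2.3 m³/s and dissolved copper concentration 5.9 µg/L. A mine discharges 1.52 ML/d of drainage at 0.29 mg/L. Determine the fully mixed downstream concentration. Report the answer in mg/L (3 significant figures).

1.52 ML/d = 0.01759 m³/s.
5.9 µg/L = 0.0059 mg/L.
Conservation of mass across the mixing zone: C = (0.01759·0.29 + 2.3·0.0059) / (0.01759 + 2.3) = 0.01867/2.318 = 0.008057 mg/L.

0.00806 mg/L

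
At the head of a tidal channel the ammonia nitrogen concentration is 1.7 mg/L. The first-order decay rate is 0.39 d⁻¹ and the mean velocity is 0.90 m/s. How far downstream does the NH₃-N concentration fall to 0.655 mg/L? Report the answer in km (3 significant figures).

From C = C₀·e^(−kt), t = ln(C₀/C)/k = ln(1.7/0.655)/0.39 = 0.9537/0.39 = 2.446 d.
Distance = v·t = 0.90 m/s × 2.113e+05 s = 1.902e+05 m = 190.2 km.

190 km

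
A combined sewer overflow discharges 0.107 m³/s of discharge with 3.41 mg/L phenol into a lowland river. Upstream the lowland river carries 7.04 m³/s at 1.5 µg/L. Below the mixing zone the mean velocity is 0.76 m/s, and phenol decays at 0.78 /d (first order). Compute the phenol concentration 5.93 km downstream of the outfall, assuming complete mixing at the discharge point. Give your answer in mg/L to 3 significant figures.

1.5 µg/L = 0.0015 mg/L.
After complete mixing, C₀ = (0.107·3.41 + 7.04·0.0015) / 7.147 = 0.05253 mg/L.
Travel time t = 5930 m / 0.76 m/s = 7803 s = 0.09031 d.
C = 0.05253·exp(−0.78·0.09031) = 0.05253·0.932 = 0.04896 mg/L.

0.0490 mg/L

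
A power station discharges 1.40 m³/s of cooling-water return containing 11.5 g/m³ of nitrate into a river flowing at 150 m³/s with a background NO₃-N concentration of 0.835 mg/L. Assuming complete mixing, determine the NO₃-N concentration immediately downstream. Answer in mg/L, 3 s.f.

Conservation of mass across the mixing zone: C = (1.4·11.5 + 150·0.835) / (1.4 + 150) = 141.3/151.4 = 0.9336 mg/L.

0.934 mg/L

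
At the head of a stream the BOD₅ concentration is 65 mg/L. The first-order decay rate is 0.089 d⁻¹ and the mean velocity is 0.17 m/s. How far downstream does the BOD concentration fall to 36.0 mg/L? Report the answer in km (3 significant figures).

From C = C₀·e^(−kt), t = ln(C₀/C)/k = ln(65/36.0)/0.089 = 0.5909/0.089 = 6.639 d.
Distance = v·t = 0.17 m/s × 5.736e+05 s = 9.751e+04 m = 97.51 km.

97.5 km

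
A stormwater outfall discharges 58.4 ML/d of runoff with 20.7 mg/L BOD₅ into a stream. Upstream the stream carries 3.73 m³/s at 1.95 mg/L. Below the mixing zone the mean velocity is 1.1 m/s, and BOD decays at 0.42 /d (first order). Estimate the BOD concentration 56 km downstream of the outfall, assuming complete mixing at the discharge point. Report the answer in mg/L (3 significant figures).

58.4 ML/d = 0.6759 m³/s.
After complete mixing, C₀ = (0.6759·20.7 + 3.73·1.95) / 4.406 = 4.826 mg/L.
Travel time t = 5.6e+04 m / 1.1 m/s = 5.091e+04 s = 0.5892 d.
C = 4.826·exp(−0.42·0.5892) = 4.826·0.7808 = 3.768 mg/L.

3.77 mg/L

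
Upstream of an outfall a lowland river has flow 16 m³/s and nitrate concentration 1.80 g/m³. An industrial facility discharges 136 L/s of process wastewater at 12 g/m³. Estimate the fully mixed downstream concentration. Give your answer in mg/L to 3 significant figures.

1.89 mg/L

136 L/s = 0.136 m³/s.
Flow-weighted mixing gives C = (0.136·12 + 16·1.8) / (0.136 + 16) = 30.43/16.14 = 1.886 mg/L.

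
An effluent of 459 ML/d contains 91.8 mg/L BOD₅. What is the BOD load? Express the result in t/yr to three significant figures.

15400 t/yr

459 ML/d = 5.312 m³/s.
Mass flux = Q·C = 5.312 m³/s × 91.8 g/m³ = 487.7 g/s.
= 487.7 g/s × 31.56 = 1.539e+04 t/yr.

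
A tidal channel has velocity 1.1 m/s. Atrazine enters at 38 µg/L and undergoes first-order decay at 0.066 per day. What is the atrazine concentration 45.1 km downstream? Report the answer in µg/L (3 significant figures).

Travel time t = 45.1 km / 1.1 m/s = 4.51e+04/1.1 = 4.1e+04 s = 0.4745 d.
First-order decay: C = 38·exp(−0.066·0.4745) = 38·0.9692 = 36.83 µg/L.

36.8 µg/L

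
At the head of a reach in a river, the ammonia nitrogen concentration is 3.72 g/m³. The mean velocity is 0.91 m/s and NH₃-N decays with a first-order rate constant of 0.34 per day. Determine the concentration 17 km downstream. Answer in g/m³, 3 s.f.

Travel time t = 17 km / 0.91 m/s = 1.7e+04/0.91 = 1.868e+04 s = 0.2162 d.
First-order decay: C = 3.72·exp(−0.34·0.2162) = 3.72·0.9291 = 3.456 g/m³.

3.46 g/m³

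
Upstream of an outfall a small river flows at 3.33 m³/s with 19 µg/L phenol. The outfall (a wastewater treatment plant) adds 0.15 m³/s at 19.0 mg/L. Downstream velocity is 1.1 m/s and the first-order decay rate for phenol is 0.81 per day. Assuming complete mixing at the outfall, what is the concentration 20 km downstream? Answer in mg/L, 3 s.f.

0.706 mg/L

19 µg/L = 0.019 mg/L.
After complete mixing, C₀ = (0.15·19 + 3.33·0.019) / 3.48 = 0.8371 mg/L.
Travel time t = 2e+04 m / 1.1 m/s = 1.818e+04 s = 0.2104 d.
C = 0.8371·exp(−0.81·0.2104) = 0.8371·0.8433 = 0.706 mg/L.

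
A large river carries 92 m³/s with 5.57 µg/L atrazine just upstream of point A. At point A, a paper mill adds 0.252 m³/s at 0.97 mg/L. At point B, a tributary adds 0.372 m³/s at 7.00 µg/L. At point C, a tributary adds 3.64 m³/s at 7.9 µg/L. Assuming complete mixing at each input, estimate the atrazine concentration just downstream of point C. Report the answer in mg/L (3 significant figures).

0.00819 mg/L

5.57 µg/L = 0.00557 mg/L.
After input A: C = (92·0.00557 + 0.252·0.97) / 92.25 = 0.008204 mg/L.
7.00 µg/L = 0.007 mg/L.
After input B: C = (92.25·0.008204 + 0.372·0.007) / 92.62 = 0.0082 mg/L.
7.9 µg/L = 0.0079 mg/L.
After input C: C = (92.62·0.0082 + 3.64·0.0079) / 96.26 = 0.008188 mg/L.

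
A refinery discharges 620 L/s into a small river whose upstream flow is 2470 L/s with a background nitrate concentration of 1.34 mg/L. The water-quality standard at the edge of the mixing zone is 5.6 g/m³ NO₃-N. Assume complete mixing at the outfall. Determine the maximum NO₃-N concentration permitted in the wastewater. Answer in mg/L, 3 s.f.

22.6 mg/L

620 L/s = 0.62 m³/s.
2470 L/s = 2.47 m³/s.
Mass balance: 5.6·3.09 = 0.62·Cₑ + 2.47·1.34.
Cₑ = (17.3 − 3.31) / 0.62 = 22.57 mg/L.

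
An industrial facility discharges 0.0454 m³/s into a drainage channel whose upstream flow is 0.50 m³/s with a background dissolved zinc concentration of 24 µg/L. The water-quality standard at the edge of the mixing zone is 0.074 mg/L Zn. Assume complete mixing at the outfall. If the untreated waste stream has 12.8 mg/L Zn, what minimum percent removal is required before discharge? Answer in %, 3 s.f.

24 µg/L = 0.024 mg/L.
Mass balance: 0.074·0.5454 = 0.0454·Cₑ + 0.5·0.024.
Cₑ = (0.04036 − 0.012) / 0.0454 = 0.6247 mg/L.
Required removal = 1 − 0.6247/12.8 = 95.12 %.

95.1 %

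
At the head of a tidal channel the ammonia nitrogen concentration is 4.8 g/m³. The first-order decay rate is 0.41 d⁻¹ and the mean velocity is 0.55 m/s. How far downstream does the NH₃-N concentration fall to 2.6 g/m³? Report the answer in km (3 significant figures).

From C = C₀·e^(−kt), t = ln(C₀/C)/k = ln(4.8/2.6)/0.41 = 0.6131/0.41 = 1.495 d.
Distance = v·t = 0.55 m/s × 1.292e+05 s = 7.106e+04 m = 71.06 km.

71.1 km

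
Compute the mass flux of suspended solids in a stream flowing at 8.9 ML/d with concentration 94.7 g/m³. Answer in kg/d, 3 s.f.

843 kg/d

8.9 ML/d = 0.103 m³/s.
Mass flux = Q·C = 0.103 m³/s × 94.7 g/m³ = 9.755 g/s.
= 9.755 g/s × 86.4 = 842.8 kg/d.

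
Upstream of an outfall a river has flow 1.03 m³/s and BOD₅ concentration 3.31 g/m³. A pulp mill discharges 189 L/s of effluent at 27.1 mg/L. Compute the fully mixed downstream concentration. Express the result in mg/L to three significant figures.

7.00 mg/L

189 L/s = 0.189 m³/s.
Flow-weighted mixing gives C = (0.189·27.1 + 1.03·3.31) / (0.189 + 1.03) = 8.531/1.219 = 6.999 mg/L.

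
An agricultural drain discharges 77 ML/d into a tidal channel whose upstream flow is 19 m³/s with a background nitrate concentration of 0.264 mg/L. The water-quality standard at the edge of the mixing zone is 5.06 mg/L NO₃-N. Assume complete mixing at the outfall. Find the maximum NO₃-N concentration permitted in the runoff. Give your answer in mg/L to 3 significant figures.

77 ML/d = 0.8912 m³/s.
Mass balance: 5.06·19.89 = 0.8912·Cₑ + 19·0.264.
Cₑ = (100.6 − 5.016) / 0.8912 = 107.3 mg/L.

107 mg/L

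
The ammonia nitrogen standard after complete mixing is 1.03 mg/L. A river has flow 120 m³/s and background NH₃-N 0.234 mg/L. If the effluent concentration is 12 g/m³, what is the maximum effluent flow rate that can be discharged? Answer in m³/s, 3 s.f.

8.71 m³/s

Mass balance at complete mixing: C_std·(Q_w + Q_r) = Q_w·C_e + Q_r·C_b.
Rearranging, Q_w = Q_r·(C_std − C_b)/(C_e − C_std) = 120·(1.03 − 0.234) / (12 − 1.03) = 8.707 m³/s.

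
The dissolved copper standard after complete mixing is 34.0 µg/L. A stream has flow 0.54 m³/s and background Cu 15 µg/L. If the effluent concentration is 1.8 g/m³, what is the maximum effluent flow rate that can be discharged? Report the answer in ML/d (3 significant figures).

0.502 ML/d

15 µg/L = 0.015 mg/L.
34.0 µg/L = 0.034 mg/L.
Mass balance at complete mixing: C_std·(Q_w + Q_r) = Q_w·C_e + Q_r·C_b.
Rearranging, Q_w = Q_r·(C_std − C_b)/(C_e − C_std) = 0.54·(0.034 − 0.015) / (1.8 − 0.034) = 0.00581 m³/s.
= 0.502 ML/d.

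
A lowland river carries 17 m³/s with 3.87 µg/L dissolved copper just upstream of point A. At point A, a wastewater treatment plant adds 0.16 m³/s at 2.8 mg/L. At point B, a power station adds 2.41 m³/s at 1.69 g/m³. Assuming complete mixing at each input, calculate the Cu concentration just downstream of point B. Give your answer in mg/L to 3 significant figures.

3.87 µg/L = 0.00387 mg/L.
After input A: C = (17·0.00387 + 0.16·2.8) / 17.16 = 0.02994 mg/L.
After input B: C = (17.16·0.02994 + 2.41·1.69) / 19.57 = 0.2344 mg/L.

0.234 mg/L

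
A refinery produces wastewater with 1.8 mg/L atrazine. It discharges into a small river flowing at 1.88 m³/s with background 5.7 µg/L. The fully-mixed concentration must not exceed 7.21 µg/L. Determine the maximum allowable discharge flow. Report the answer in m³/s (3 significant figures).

0.00158 m³/s

5.7 µg/L = 0.0057 mg/L.
7.21 µg/L = 0.00721 mg/L.
Mass balance at complete mixing: C_std·(Q_w + Q_r) = Q_w·C_e + Q_r·C_b.
Rearranging, Q_w = Q_r·(C_std − C_b)/(C_e − C_std) = 1.88·(0.00721 − 0.0057) / (1.8 − 0.00721) = 0.001583 m³/s.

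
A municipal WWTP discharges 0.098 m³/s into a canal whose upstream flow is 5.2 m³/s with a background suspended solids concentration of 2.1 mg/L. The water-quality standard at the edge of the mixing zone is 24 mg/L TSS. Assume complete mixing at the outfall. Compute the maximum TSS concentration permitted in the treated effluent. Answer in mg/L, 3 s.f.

1190 mg/L

Mass balance: 24·5.298 = 0.098·Cₑ + 5.2·2.1.
Cₑ = (127.2 − 10.92) / 0.098 = 1186 mg/L.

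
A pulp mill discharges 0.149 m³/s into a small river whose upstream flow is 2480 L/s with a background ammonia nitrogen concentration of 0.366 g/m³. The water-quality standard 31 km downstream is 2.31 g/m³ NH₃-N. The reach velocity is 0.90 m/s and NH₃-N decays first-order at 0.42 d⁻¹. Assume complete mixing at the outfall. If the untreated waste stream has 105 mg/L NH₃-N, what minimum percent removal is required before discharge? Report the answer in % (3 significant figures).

2480 L/s = 2.48 m³/s.
Travel time to the compliance point: t = 3.1e+04/0.90 = 3.444e+04 s = 0.3987 d; decay factor exp(−0.42·0.3987) = 0.8458.
So the concentration just after mixing may be at most 2.31/0.8458 = 2.731 mg/L.
Mass balance: 2.731·2.629 = 0.149·Cₑ + 2.48·0.366.
Cₑ = (7.18 − 0.9077) / 0.149 = 42.1 mg/L.
Required removal = 1 − 42.1/105 = 59.91 %.

59.9 %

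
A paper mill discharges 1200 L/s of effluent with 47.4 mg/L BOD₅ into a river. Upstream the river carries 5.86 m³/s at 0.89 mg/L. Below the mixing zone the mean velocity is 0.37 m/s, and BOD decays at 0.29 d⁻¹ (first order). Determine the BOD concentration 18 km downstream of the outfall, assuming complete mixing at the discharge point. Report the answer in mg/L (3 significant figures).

7.47 mg/L

1200 L/s = 1.2 m³/s.
After complete mixing, C₀ = (1.2·47.4 + 5.86·0.89) / 7.06 = 8.795 mg/L.
Travel time t = 1.8e+04 m / 0.37 m/s = 4.865e+04 s = 0.5631 d.
C = 8.795·exp(−0.29·0.5631) = 8.795·0.8493 = 7.47 mg/L.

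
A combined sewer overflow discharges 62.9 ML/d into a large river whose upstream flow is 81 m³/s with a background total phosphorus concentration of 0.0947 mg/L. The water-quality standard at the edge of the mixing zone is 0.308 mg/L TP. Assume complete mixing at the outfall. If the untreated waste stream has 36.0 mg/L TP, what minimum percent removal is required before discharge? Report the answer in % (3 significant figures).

33.2 %

62.9 ML/d = 0.728 m³/s.
Mass balance: 0.308·81.73 = 0.728·Cₑ + 81·0.0947.
Cₑ = (25.17 − 7.671) / 0.728 = 24.04 mg/L.
Required removal = 1 − 24.04/36.0 = 33.22 %.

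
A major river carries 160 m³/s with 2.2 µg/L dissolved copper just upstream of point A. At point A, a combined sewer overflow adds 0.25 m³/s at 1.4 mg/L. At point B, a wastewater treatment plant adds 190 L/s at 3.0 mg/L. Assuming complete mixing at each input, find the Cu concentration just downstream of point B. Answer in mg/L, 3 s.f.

0.00793 mg/L

2.2 µg/L = 0.0022 mg/L.
After input A: C = (160·0.0022 + 0.25·1.4) / 160.2 = 0.004381 mg/L.
190 L/s = 0.19 m³/s.
After input B: C = (160.2·0.004381 + 0.19·3) / 160.4 = 0.007928 mg/L.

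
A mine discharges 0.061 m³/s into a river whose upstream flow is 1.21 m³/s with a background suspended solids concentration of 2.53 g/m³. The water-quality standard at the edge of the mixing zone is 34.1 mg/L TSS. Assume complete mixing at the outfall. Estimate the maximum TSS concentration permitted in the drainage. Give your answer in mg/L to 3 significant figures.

Mass balance: 34.1·1.271 = 0.061·Cₑ + 1.21·2.53.
Cₑ = (43.34 − 3.061) / 0.061 = 660.3 mg/L.

660 mg/L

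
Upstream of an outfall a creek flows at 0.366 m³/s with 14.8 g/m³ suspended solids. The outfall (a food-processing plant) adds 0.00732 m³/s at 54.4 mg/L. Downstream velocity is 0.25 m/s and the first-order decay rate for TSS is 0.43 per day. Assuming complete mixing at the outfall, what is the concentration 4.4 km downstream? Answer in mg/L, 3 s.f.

14.3 mg/L

After complete mixing, C₀ = (0.00732·54.4 + 0.366·14.8) / 0.3733 = 15.58 mg/L.
Travel time t = 4400 m / 0.25 m/s = 1.76e+04 s = 0.2037 d.
C = 15.58·exp(−0.43·0.2037) = 15.58·0.9161 = 14.27 mg/L.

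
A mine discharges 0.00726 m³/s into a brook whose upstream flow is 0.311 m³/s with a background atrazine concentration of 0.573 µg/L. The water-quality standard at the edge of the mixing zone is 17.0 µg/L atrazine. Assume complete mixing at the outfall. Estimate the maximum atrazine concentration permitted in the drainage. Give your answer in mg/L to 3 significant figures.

0.573 µg/L = 0.000573 mg/L.
17.0 µg/L = 0.017 mg/L.
Mass balance: 0.017·0.3183 = 0.00726·Cₑ + 0.311·0.000573.
Cₑ = (0.00541 − 0.0001782) / 0.00726 = 0.7207 mg/L.

0.721 mg/L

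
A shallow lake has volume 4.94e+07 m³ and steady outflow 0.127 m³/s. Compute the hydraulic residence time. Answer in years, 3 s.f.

12.3 yr

Q = 0.127 m³/s × 3.156e+07 s/yr = 4.008e+06 m³/yr.
Hydraulic residence time τ = V/Q = 4.94e+07/4.008e+06 = 12.33 yr.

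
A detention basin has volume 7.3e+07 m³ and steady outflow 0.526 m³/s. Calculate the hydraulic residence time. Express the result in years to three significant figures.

4.40 yr

Q = 0.526 m³/s × 3.156e+07 s/yr = 1.66e+07 m³/yr.
Hydraulic residence time τ = V/Q = 7.3e+07/1.66e+07 = 4.398 yr.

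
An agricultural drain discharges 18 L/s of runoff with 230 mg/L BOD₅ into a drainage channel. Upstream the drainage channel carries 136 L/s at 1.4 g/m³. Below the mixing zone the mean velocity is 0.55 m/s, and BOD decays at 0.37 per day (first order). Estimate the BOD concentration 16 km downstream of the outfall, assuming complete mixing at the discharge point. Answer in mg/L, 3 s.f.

18 L/s = 0.018 m³/s.
136 L/s = 0.136 m³/s.
After complete mixing, C₀ = (0.018·230 + 0.136·1.4) / 0.154 = 28.12 mg/L.
Travel time t = 1.6e+04 m / 0.55 m/s = 2.909e+04 s = 0.3367 d.
C = 28.12·exp(−0.37·0.3367) = 28.12·0.8829 = 24.83 mg/L.

24.8 mg/L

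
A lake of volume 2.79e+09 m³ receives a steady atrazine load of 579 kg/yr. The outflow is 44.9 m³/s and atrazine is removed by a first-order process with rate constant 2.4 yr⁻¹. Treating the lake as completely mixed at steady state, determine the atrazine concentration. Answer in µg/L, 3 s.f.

0.0714 µg/L

Outflow Q = 44.9 m³/s × 3.156e+07 s/yr = 1.417e+09 m³/yr.
Steady-state CSTR mass balance: W = Q·C + k·V·C, so C = W/(Q + kV).
Q + kV = 1.417e+09 + 2.4·2.79e+09 = 8.113e+09 m³/yr.
C = 579/8.113e+09 = 7.137e-08 kg/m³ = 7.137e-05 mg/L = 0.07137 µg/L.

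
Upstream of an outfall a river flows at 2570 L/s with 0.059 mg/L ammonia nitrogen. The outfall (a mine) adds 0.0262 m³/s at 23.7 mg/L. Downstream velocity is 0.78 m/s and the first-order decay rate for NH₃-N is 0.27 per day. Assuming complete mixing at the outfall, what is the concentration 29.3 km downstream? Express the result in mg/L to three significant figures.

0.265 mg/L

2570 L/s = 2.57 m³/s.
After complete mixing, C₀ = (0.0262·23.7 + 2.57·0.059) / 2.596 = 0.2976 mg/L.
Travel time t = 2.93e+04 m / 0.78 m/s = 3.756e+04 s = 0.4348 d.
C = 0.2976·exp(−0.27·0.4348) = 0.2976·0.8892 = 0.2646 mg/L.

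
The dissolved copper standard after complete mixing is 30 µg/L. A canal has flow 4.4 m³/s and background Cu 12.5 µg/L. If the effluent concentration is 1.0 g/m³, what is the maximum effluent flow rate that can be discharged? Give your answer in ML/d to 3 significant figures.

6.86 ML/d

12.5 µg/L = 0.0125 mg/L.
30 µg/L = 0.03 mg/L.
Mass balance at complete mixing: C_std·(Q_w + Q_r) = Q_w·C_e + Q_r·C_b.
Rearranging, Q_w = Q_r·(C_std − C_b)/(C_e − C_std) = 4.4·(0.03 − 0.0125) / (1 − 0.03) = 0.07938 m³/s.
= 6.859 ML/d.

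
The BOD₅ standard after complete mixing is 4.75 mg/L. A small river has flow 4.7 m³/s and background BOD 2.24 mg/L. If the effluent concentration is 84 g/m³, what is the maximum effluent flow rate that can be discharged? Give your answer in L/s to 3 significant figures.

Mass balance at complete mixing: C_std·(Q_w + Q_r) = Q_w·C_e + Q_r·C_b.
Rearranging, Q_w = Q_r·(C_std − C_b)/(C_e − C_std) = 4.7·(4.75 − 2.24) / (84 − 4.75) = 0.1489 m³/s.
= 148.9 L/s.

149 L/s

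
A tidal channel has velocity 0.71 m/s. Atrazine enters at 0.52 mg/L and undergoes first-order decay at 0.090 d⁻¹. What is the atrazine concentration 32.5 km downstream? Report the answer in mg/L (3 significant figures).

Travel time t = 32.5 km / 0.71 m/s = 3.25e+04/0.71 = 4.577e+04 s = 0.5298 d.
First-order decay: C = 0.52·exp(−0.090·0.5298) = 0.52·0.9534 = 0.4958 mg/L.

0.496 mg/L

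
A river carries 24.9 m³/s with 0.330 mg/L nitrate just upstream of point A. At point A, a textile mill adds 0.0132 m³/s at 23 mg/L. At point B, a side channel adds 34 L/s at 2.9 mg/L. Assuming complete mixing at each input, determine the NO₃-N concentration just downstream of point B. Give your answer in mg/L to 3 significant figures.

After input A: C = (24.9·0.33 + 0.0132·23) / 24.91 = 0.342 mg/L.
34 L/s = 0.034 m³/s.
After input B: C = (24.91·0.342 + 0.034·2.9) / 24.95 = 0.3455 mg/L.

0.345 mg/L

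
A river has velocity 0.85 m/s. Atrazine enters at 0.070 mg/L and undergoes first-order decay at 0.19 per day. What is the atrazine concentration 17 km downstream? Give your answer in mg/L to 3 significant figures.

0.0670 mg/L

Travel time t = 17 km / 0.85 m/s = 1.7e+04/0.85 = 2e+04 s = 0.2315 d.
First-order decay: C = 0.070·exp(−0.19·0.2315) = 0.070·0.957 = 0.06699 mg/L.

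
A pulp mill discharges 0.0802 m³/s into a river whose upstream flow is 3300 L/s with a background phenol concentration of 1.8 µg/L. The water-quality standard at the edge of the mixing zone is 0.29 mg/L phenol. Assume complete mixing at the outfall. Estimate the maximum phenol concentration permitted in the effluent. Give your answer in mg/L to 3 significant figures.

3300 L/s = 3.3 m³/s.
1.8 µg/L = 0.0018 mg/L.
Mass balance: 0.29·3.38 = 0.0802·Cₑ + 3.3·0.0018.
Cₑ = (0.9803 − 0.00594) / 0.0802 = 12.15 mg/L.

12.1 mg/L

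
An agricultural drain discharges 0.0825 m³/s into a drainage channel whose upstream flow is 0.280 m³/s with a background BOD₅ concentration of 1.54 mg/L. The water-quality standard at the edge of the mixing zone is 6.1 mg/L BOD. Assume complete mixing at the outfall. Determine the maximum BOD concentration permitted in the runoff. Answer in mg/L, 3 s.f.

Mass balance: 6.1·0.3625 = 0.0825·Cₑ + 0.28·1.54.
Cₑ = (2.211 − 0.4312) / 0.0825 = 21.58 mg/L.

21.6 mg/L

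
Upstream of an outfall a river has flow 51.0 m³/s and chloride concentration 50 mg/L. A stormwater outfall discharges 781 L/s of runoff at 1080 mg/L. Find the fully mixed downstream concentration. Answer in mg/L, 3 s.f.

781 L/s = 0.781 m³/s.
By mass balance at complete mixing, C = (0.781·1080 + 51·50) / (0.781 + 51) = 3393/51.78 = 65.54 mg/L.

65.5 mg/L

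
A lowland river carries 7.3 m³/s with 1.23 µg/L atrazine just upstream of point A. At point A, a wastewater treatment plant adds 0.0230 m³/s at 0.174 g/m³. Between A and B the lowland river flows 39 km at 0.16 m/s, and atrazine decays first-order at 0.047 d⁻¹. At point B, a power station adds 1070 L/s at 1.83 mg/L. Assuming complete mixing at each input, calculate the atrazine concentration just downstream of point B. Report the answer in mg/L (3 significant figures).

0.235 mg/L

1.23 µg/L = 0.00123 mg/L.
After input A: C = (7.3·0.00123 + 0.023·0.174) / 7.323 = 0.001773 mg/L.
Over the 39 km reach to input B (t = 2.438e+05 s = 2.821 d), decay gives C = 0.001773·exp(−0.047·2.821) = 0.001553 mg/L.
1070 L/s = 1.07 m³/s.
After input B: C = (7.323·0.001553 + 1.07·1.83) / 8.393 = 0.2347 mg/L.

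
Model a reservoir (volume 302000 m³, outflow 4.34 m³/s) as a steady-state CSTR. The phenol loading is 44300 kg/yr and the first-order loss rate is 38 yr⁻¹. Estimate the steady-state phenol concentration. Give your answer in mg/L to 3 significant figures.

Outflow Q = 4.34 m³/s × 3.156e+07 s/yr = 1.37e+08 m³/yr.
Steady-state CSTR mass balance: W = Q·C + k·V·C, so C = W/(Q + kV).
Q + kV = 1.37e+08 + 38·302000 = 1.484e+08 m³/yr.
C = 44300/1.484e+08 = 0.0002984 kg/m³ = 0.2984 mg/L.

0.298 mg/L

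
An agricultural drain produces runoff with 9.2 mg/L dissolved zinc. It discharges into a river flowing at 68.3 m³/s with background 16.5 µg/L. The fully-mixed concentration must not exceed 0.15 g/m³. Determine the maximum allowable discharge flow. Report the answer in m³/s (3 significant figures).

16.5 µg/L = 0.0165 mg/L.
Mass balance at complete mixing: C_std·(Q_w + Q_r) = Q_w·C_e + Q_r·C_b.
Rearranging, Q_w = Q_r·(C_std − C_b)/(C_e − C_std) = 68.3·(0.15 − 0.0165) / (9.2 − 0.15) = 1.008 m³/s.

1.01 m³/s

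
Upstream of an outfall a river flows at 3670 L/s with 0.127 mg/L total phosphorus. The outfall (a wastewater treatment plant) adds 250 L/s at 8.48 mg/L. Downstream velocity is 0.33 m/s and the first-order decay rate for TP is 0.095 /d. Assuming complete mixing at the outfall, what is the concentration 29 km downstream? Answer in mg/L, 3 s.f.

250 L/s = 0.25 m³/s.
3670 L/s = 3.67 m³/s.
After complete mixing, C₀ = (0.25·8.48 + 3.67·0.127) / 3.92 = 0.6597 mg/L.
Travel time t = 2.9e+04 m / 0.33 m/s = 8.788e+04 s = 1.017 d.
C = 0.6597·exp(−0.095·1.017) = 0.6597·0.9079 = 0.599 mg/L.

0.599 mg/L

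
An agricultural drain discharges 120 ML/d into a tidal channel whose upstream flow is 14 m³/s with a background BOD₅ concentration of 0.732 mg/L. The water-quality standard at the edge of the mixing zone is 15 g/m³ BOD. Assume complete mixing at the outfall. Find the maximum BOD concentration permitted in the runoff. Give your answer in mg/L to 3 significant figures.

159 mg/L

120 ML/d = 1.389 m³/s.
Mass balance: 15·15.39 = 1.389·Cₑ + 14·0.732.
Cₑ = (230.8 − 10.25) / 1.389 = 158.8 mg/L.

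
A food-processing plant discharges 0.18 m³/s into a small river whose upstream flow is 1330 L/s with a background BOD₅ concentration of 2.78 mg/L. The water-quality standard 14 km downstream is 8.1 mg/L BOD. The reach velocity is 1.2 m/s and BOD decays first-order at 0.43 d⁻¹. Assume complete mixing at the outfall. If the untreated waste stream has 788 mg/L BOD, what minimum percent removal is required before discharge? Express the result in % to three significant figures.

93.5 %

1330 L/s = 1.33 m³/s.
Travel time to the compliance point: t = 1.4e+04/1.2 = 1.167e+04 s = 0.135 d; decay factor exp(−0.43·0.135) = 0.9436.
So the concentration just after mixing may be at most 8.1/0.9436 = 8.584 mg/L.
Mass balance: 8.584·1.51 = 0.18·Cₑ + 1.33·2.78.
Cₑ = (12.96 − 3.697) / 0.18 = 51.47 mg/L.
Required removal = 1 − 51.47/788 = 93.47 %.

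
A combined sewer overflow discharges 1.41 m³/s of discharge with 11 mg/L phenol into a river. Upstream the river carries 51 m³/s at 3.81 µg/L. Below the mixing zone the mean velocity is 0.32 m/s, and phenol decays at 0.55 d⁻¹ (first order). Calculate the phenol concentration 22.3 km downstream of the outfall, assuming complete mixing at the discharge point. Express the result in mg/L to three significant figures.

0.192 mg/L

3.81 µg/L = 0.00381 mg/L.
After complete mixing, C₀ = (1.41·11 + 51·0.00381) / 52.41 = 0.2996 mg/L.
Travel time t = 2.23e+04 m / 0.32 m/s = 6.969e+04 s = 0.8066 d.
C = 0.2996·exp(−0.55·0.8066) = 0.2996·0.6417 = 0.1923 mg/L.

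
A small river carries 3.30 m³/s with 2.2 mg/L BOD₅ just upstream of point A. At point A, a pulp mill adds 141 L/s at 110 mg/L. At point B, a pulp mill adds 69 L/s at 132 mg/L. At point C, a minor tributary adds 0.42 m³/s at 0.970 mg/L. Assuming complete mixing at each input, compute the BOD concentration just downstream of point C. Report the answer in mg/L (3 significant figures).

141 L/s = 0.141 m³/s.
After input A: C = (3.3·2.2 + 0.141·110) / 3.441 = 6.617 mg/L.
69 L/s = 0.069 m³/s.
After input B: C = (3.441·6.617 + 0.069·132) / 3.51 = 9.082 mg/L.
After input C: C = (3.51·9.082 + 0.42·0.97) / 3.93 = 8.215 mg/L.

8.22 mg/L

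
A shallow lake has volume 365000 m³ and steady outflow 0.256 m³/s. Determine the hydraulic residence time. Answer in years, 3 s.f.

0.0452 yr

Q = 0.256 m³/s × 3.156e+07 s/yr = 8.079e+06 m³/yr.
Hydraulic residence time τ = V/Q = 365000/8.079e+06 = 0.04518 yr.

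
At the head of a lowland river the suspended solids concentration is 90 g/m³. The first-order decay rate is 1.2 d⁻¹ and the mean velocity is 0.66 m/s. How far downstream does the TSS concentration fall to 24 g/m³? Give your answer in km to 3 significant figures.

62.8 km

From C = C₀·e^(−kt), t = ln(C₀/C)/k = ln(90/24)/1.2 = 1.322/1.2 = 1.101 d.
Distance = v·t = 0.66 m/s × 9.517e+04 s = 6.281e+04 m = 62.81 km.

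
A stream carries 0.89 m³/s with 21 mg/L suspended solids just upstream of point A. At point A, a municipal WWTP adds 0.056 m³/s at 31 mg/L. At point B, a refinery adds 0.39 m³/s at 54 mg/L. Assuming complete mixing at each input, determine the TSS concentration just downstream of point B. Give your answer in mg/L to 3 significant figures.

After input A: C = (0.89·21 + 0.056·31) / 0.946 = 21.59 mg/L.
After input B: C = (0.946·21.59 + 0.39·54) / 1.336 = 31.05 mg/L.

31.1 mg/L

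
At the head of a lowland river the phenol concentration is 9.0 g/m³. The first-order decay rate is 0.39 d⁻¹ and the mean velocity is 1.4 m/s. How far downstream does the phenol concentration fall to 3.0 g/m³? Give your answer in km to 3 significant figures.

From C = C₀·e^(−kt), t = ln(C₀/C)/k = ln(9.0/3.0)/0.39 = 1.099/0.39 = 2.817 d.
Distance = v·t = 1.4 m/s × 2.434e+05 s = 3.407e+05 m = 340.7 km.

341 km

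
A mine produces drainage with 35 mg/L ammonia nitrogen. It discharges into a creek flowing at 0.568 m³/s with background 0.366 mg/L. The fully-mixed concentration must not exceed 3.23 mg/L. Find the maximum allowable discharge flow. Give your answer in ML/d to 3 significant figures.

Mass balance at complete mixing: C_std·(Q_w + Q_r) = Q_w·C_e + Q_r·C_b.
Rearranging, Q_w = Q_r·(C_std − C_b)/(C_e − C_std) = 0.568·(3.23 − 0.366) / (35 − 3.23) = 0.0512 m³/s.
= 4.424 ML/d.

4.42 ML/d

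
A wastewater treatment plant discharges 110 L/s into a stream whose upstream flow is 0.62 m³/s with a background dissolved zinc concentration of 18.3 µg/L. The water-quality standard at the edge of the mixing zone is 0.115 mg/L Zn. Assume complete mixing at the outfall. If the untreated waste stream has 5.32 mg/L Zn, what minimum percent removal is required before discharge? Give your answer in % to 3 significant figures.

87.6 %

110 L/s = 0.11 m³/s.
18.3 µg/L = 0.0183 mg/L.
Mass balance: 0.115·0.73 = 0.11·Cₑ + 0.62·0.0183.
Cₑ = (0.08395 − 0.01135) / 0.11 = 0.66 mg/L.
Required removal = 1 − 0.66/5.32 = 87.59 %.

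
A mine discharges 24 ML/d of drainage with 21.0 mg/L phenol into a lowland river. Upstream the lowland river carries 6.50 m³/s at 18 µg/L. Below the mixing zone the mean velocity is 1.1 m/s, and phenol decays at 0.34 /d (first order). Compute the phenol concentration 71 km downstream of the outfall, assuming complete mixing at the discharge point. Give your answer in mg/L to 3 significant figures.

24 ML/d = 0.2778 m³/s.
18 µg/L = 0.018 mg/L.
After complete mixing, C₀ = (0.2778·21 + 6.5·0.018) / 6.778 = 0.8779 mg/L.
Travel time t = 7.1e+04 m / 1.1 m/s = 6.455e+04 s = 0.7471 d.
C = 0.8779·exp(−0.34·0.7471) = 0.8779·0.7757 = 0.681 mg/L.

0.681 mg/L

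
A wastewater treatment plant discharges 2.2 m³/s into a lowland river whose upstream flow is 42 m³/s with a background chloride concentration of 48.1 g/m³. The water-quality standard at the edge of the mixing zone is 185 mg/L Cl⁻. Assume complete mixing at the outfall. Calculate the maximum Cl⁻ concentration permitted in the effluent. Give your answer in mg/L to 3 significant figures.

Mass balance: 185·44.2 = 2.2·Cₑ + 42·48.1.
Cₑ = (8177 − 2020) / 2.2 = 2799 mg/L.

2800 mg/L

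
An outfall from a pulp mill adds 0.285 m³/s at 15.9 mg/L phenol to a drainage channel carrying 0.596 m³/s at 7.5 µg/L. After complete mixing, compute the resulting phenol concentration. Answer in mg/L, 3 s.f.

7.5 µg/L = 0.0075 mg/L.
By mass balance at complete mixing, C = (0.285·15.9 + 0.596·0.0075) / (0.285 + 0.596) = 4.536/0.881 = 5.149 mg/L.

5.15 mg/L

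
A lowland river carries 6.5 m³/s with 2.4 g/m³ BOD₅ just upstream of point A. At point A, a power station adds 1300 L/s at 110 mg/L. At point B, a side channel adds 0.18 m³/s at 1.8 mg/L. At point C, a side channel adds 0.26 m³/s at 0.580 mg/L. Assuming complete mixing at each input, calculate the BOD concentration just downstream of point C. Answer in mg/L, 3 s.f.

1300 L/s = 1.3 m³/s.
After input A: C = (6.5·2.4 + 1.3·110) / 7.8 = 20.33 mg/L.
After input B: C = (7.8·20.33 + 0.18·1.8) / 7.98 = 19.92 mg/L.
After input C: C = (7.98·19.92 + 0.26·0.58) / 8.24 = 19.31 mg/L.

19.3 mg/L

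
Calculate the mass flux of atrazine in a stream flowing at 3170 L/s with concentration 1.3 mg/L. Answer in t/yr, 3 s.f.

3170 L/s = 3.17 m³/s.
Mass flux = Q·C = 3.17 m³/s × 1.3 g/m³ = 4.121 g/s.
= 4.121 g/s × 31.56 = 130 t/yr.

130 t/yr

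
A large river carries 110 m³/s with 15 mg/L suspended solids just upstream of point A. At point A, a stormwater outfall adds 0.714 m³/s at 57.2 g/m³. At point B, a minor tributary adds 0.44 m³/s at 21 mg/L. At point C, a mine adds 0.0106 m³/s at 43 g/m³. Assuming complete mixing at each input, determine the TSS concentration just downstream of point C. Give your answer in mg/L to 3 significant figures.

15.3 mg/L

After input A: C = (110·15 + 0.714·57.2) / 110.7 = 15.27 mg/L.
After input B: C = (110.7·15.27 + 0.44·21) / 111.2 = 15.29 mg/L.
After input C: C = (111.2·15.29 + 0.0106·43) / 111.2 = 15.3 mg/L.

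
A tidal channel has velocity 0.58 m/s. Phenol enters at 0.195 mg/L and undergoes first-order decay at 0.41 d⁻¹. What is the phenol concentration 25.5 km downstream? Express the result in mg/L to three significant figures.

Travel time t = 25.5 km / 0.58 m/s = 2.55e+04/0.58 = 4.397e+04 s = 0.5089 d.
First-order decay: C = 0.195·exp(−0.41·0.5089) = 0.195·0.8117 = 0.1583 mg/L.

0.158 mg/L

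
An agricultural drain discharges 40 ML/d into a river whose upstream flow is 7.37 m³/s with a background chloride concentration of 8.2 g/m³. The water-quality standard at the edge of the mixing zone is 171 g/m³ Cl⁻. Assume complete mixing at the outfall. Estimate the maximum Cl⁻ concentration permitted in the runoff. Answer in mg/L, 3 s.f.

40 ML/d = 0.463 m³/s.
Mass balance: 171·7.833 = 0.463·Cₑ + 7.37·8.2.
Cₑ = (1339 − 60.43) / 0.463 = 2763 mg/L.

2760 mg/L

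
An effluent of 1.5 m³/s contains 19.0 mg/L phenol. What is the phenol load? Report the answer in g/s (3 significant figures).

28.5 g/s

Mass flux = Q·C = 1.5 m³/s × 19 g/m³ = 28.5 g/s.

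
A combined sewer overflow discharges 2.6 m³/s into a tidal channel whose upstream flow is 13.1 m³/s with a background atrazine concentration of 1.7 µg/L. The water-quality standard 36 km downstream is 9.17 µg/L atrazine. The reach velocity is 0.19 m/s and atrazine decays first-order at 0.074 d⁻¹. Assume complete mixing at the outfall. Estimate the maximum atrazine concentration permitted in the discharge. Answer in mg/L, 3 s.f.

1.7 µg/L = 0.0017 mg/L.
9.17 µg/L = 0.00917 mg/L.
Travel time to the compliance point: t = 3.6e+04/0.19 = 1.895e+05 s = 2.193 d; decay factor exp(−0.074·2.193) = 0.8502.
So the concentration just after mixing may be at most 0.00917/0.8502 = 0.01079 mg/L.
Mass balance: 0.01079·15.7 = 2.6·Cₑ + 13.1·0.0017.
Cₑ = (0.1693 − 0.02227) / 2.6 = 0.05656 mg/L.

0.0566 mg/L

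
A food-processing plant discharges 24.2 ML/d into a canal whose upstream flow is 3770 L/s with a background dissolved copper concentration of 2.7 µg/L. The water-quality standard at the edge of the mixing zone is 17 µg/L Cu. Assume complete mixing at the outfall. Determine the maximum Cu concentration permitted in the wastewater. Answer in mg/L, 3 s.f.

0.209 mg/L

24.2 ML/d = 0.2801 m³/s.
3770 L/s = 3.77 m³/s.
2.7 µg/L = 0.0027 mg/L.
17 µg/L = 0.017 mg/L.
Mass balance: 0.017·4.05 = 0.2801·Cₑ + 3.77·0.0027.
Cₑ = (0.06885 − 0.01018) / 0.2801 = 0.2095 mg/L.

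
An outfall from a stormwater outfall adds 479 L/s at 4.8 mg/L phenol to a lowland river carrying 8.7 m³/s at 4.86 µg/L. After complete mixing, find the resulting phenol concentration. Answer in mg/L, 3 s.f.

479 L/s = 0.479 m³/s.
4.86 µg/L = 0.00486 mg/L.
Flow-weighted mixing gives C = (0.479·4.8 + 8.7·0.00486) / (0.479 + 8.7) = 2.341/9.179 = 0.2551 mg/L.

0.255 mg/L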